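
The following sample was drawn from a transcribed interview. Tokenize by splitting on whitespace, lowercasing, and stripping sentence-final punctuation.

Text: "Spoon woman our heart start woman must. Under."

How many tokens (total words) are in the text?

Tokens: spoon, woman, our, heart, start, woman, must, under
N = 8

8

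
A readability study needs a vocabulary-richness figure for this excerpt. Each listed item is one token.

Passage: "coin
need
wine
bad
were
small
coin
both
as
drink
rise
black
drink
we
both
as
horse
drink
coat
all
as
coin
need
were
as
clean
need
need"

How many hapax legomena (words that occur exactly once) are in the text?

10

Frequencies: need:4, as:4, coin:3, drink:3, were:2, both:2, wine:1, bad:1, small:1, rise:1, black:1, we:1, horse:1, coat:1, all:1, clean:1
Hapax (freq=1): all, bad, black, clean, coat, horse, rise, small, we, wine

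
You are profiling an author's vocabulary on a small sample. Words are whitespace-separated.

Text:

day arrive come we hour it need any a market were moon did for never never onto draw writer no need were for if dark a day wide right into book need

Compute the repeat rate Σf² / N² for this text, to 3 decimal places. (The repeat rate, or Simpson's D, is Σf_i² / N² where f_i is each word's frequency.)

0.047

Frequencies: need:3, day:2, a:2, were:2, for:2, never:2, arrive:1, come:1, we:1, hour:1, it:1, any:1, market:1, moon:1, did:1, onto:1, draw:1, writer:1, no:1, if:1, … (5 more, each freq 1)
Σf² = 48; N² = 1024
Repeat rate = 48 / 1024 = 0.047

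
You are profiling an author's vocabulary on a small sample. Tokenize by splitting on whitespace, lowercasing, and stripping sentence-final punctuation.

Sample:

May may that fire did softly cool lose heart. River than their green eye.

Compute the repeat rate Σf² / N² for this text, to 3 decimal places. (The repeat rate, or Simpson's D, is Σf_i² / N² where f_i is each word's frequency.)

Frequencies: may:2, that:1, fire:1, did:1, softly:1, cool:1, lose:1, heart:1, river:1, than:1, their:1, green:1, eye:1
Σf² = 16; N² = 196
Repeat rate = 16 / 196 = 0.082

0.082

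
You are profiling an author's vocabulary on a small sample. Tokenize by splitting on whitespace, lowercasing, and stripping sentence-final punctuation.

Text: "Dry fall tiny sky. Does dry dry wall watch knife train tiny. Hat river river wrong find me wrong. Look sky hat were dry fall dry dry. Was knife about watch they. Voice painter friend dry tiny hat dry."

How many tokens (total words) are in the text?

Tokens: dry, fall, tiny, sky, does, dry, dry, wall, watch, knife, train, tiny, hat, river, river, wrong, find, me, wrong, look, sky, hat, were, dry, fall, dry, dry, was, knife, about, watch, they, voice, painter, friend, dry, tiny, hat, dry
N = 39

39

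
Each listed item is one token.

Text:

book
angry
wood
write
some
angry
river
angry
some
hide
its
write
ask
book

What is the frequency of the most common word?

3

Frequencies: angry:3, book:2, write:2, some:2, wood:1, river:1, hide:1, its:1, ask:1
Most common: 'angry' with frequency 3.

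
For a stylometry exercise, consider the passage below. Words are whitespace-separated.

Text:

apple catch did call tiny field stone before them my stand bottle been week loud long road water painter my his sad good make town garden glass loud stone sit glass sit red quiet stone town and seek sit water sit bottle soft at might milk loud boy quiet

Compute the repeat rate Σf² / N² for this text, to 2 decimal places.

0.04

Frequencies: sit:4, stone:3, loud:3, my:2, bottle:2, water:2, town:2, glass:2, quiet:2, apple:1, catch:1, did:1, call:1, tiny:1, field:1, before:1, them:1, stand:1, been:1, week:1, … (16 more, each freq 1)
Σf² = 85; N² = 2401
Repeat rate = 85 / 2401 = 0.04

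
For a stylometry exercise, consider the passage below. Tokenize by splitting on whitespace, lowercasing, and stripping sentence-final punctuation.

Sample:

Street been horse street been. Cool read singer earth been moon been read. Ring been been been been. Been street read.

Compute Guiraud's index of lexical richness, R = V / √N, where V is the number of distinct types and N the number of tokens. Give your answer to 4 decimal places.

1.9640

N = 21, V = 9.
√N = 4.582576
R = 9 / 4.582576 = 1.9640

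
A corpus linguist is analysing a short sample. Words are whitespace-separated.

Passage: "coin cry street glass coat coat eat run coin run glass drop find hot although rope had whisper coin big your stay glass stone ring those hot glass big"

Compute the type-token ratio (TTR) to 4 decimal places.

N = 29 tokens, V = 20 types.
TTR = V / N = 20 / 29 = 0.6897

0.6897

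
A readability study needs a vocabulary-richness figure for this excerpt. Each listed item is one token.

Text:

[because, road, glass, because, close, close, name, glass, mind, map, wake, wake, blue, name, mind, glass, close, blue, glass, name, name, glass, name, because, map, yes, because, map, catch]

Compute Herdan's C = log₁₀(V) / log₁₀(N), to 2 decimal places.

N = 29, V = 11.
log₁₀(V) = 1.041393, log₁₀(N) = 1.462398
C = 1.041393 / 1.462398 = 0.71

0.71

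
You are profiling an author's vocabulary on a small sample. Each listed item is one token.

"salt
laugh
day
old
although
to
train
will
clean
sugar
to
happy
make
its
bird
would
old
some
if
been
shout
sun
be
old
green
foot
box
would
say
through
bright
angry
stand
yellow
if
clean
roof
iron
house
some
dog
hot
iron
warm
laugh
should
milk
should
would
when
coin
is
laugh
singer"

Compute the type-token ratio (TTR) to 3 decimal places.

0.778

N = 54 tokens, V = 42 types.
TTR = V / N = 42 / 54 = 0.778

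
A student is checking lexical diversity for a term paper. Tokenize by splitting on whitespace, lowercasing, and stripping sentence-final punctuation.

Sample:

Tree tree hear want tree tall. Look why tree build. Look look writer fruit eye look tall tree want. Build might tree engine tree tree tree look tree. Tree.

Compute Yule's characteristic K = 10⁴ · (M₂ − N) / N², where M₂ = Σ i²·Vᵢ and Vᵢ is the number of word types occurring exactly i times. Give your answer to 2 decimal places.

1617.12

Frequencies: tree:11, look:5, want:2, tall:2, build:2, hear:1, why:1, writer:1, fruit:1, eye:1, might:1, engine:1
N = 29. Frequency spectrum: V_1=7, V_2=3, V_5=1, V_11=1
M₂ = 1²·7 + 2²·3 + 5²·1 + 11²·1 = 165
K = 10000 × (165 − 29) / 29² = 1617.12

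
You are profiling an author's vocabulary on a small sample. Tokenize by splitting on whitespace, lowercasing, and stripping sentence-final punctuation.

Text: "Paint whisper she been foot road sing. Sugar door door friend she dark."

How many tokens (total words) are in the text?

13

Tokens: paint, whisper, she, been, foot, road, sing, sugar, door, door, friend, she, dark
N = 13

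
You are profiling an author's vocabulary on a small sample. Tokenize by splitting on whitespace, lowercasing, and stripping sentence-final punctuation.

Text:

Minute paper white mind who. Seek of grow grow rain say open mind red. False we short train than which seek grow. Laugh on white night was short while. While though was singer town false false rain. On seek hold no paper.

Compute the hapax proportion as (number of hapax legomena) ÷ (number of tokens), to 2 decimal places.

0.40

Frequencies: seek:3, grow:3, false:3, paper:2, white:2, mind:2, rain:2, short:2, on:2, was:2, while:2, minute:1, who:1, of:1, say:1, open:1, red:1, we:1, train:1, than:1, … (8 more, each freq 1)
Hapax count = 17; token count = 42.
Ratio = 17 / 42 = 0.40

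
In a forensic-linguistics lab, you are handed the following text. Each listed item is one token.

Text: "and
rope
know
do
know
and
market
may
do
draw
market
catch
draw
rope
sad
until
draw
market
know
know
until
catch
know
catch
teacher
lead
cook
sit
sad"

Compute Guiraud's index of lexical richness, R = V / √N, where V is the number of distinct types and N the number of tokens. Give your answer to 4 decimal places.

N = 29, V = 14.
√N = 5.385165
R = 14 / 5.385165 = 2.5997

2.5997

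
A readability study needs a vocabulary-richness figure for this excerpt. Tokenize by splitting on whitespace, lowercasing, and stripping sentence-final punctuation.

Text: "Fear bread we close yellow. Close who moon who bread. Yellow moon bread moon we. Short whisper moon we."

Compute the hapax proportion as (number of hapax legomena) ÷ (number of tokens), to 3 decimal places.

0.158

Frequencies: moon:4, bread:3, we:3, close:2, yellow:2, who:2, fear:1, short:1, whisper:1
Hapax count = 3; token count = 19.
Ratio = 3 / 19 = 0.158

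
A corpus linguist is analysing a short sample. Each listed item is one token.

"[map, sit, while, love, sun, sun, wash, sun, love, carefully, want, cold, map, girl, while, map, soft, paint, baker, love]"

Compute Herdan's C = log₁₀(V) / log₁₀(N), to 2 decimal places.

0.86

N = 20, V = 13.
log₁₀(V) = 1.113943, log₁₀(N) = 1.301030
C = 1.113943 / 1.301030 = 0.86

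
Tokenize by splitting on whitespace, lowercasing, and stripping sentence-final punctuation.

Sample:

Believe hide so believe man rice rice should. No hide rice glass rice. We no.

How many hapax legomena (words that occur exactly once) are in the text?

5

Frequencies: rice:4, believe:2, hide:2, no:2, so:1, man:1, should:1, glass:1, we:1
Hapax (freq=1): glass, man, should, so, we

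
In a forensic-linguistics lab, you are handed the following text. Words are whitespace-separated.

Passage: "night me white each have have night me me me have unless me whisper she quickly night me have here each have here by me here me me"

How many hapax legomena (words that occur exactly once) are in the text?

6

Frequencies: me:9, have:5, night:3, here:3, each:2, white:1, unless:1, whisper:1, she:1, quickly:1, by:1
Hapax (freq=1): by, quickly, she, unless, whisper, white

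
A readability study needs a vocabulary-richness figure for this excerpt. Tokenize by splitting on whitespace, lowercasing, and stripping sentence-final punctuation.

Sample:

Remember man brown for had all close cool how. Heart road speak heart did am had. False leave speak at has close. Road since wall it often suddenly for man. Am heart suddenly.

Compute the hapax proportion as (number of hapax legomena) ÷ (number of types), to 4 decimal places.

0.6087

Frequencies: heart:3, man:2, for:2, had:2, close:2, road:2, speak:2, am:2, suddenly:2, remember:1, brown:1, all:1, cool:1, how:1, did:1, false:1, leave:1, at:1, has:1, since:1, … (3 more, each freq 1)
Hapax count = 14; type count = 23.
Ratio = 14 / 23 = 0.6087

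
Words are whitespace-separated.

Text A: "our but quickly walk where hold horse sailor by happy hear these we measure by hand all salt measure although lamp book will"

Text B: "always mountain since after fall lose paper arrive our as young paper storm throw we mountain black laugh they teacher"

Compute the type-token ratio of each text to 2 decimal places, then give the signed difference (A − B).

0.01

TTR(A) = 21/23 = 0.91
TTR(B) = 18/20 = 0.90
Difference = 0.91 − 0.90 = 0.01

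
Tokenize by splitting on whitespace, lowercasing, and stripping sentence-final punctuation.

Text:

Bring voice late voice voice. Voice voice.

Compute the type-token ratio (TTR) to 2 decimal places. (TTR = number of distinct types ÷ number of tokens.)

N = 7 tokens, V = 3 types.
TTR = V / N = 3 / 7 = 0.43

0.43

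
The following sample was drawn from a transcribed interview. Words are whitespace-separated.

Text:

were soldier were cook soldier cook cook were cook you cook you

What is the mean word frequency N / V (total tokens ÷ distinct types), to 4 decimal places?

3.0000

N = 12 tokens, V = 4 types.
Mean frequency = N / V = 12 / 4 = 3.0000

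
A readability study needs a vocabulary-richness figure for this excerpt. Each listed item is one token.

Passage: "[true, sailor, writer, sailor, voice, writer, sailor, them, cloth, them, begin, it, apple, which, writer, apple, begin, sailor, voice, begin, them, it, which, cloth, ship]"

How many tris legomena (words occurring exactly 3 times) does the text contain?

3

Frequencies: sailor:4, writer:3, them:3, begin:3, voice:2, cloth:2, it:2, apple:2, which:2, true:1, ship:1
Words with frequency 3: begin, them, writer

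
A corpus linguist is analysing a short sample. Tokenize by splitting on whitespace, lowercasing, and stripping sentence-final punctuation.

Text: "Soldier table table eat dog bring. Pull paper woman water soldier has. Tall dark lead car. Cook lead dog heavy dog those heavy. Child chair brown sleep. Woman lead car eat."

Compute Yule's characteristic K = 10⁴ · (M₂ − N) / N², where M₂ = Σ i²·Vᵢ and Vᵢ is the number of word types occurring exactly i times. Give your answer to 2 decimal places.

249.74

Frequencies: dog:3, lead:3, soldier:2, table:2, eat:2, woman:2, car:2, heavy:2, bring:1, pull:1, paper:1, water:1, has:1, tall:1, dark:1, cook:1, those:1, child:1, chair:1, brown:1, … (1 more, each freq 1)
N = 31. Frequency spectrum: V_1=13, V_2=6, V_3=2
M₂ = 1²·13 + 2²·6 + 3²·2 = 55
K = 10000 × (55 − 31) / 31² = 249.74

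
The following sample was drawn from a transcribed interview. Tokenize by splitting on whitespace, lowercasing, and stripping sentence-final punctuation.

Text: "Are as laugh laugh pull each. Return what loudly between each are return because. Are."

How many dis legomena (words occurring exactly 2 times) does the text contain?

Frequencies: are:3, laugh:2, each:2, return:2, as:1, pull:1, what:1, loudly:1, between:1, because:1
Words with frequency 2: each, laugh, return

3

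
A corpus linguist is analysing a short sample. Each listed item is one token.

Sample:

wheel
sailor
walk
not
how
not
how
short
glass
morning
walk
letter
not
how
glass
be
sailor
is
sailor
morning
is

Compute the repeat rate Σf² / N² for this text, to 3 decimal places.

Frequencies: sailor:3, not:3, how:3, walk:2, glass:2, morning:2, is:2, wheel:1, short:1, letter:1, be:1
Σf² = 47; N² = 441
Repeat rate = 47 / 441 = 0.107

0.107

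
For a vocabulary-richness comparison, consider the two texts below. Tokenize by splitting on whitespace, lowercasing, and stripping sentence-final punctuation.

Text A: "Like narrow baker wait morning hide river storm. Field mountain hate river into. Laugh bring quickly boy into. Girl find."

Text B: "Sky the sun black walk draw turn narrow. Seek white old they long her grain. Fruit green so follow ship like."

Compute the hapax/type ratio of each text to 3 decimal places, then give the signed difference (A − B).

-0.111

A: hapax=16, V=18, ratio=0.889
B: hapax=21, V=21, ratio=1.000
Difference = 0.889 − 1.000 = -0.111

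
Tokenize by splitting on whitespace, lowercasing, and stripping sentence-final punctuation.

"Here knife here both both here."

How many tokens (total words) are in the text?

Tokens: here, knife, here, both, both, here
N = 6

6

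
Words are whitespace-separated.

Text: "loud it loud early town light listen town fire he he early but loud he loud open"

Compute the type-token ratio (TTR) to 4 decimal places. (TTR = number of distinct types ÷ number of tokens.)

0.5882

N = 17 tokens, V = 10 types.
TTR = V / N = 10 / 17 = 0.5882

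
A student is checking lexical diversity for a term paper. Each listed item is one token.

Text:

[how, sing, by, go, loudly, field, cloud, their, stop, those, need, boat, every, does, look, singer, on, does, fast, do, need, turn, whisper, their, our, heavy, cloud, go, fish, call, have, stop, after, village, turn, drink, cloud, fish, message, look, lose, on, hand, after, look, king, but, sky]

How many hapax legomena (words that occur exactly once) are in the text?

24

Frequencies: cloud:3, look:3, go:2, their:2, stop:2, need:2, does:2, on:2, turn:2, fish:2, after:2, how:1, sing:1, by:1, loudly:1, field:1, those:1, boat:1, every:1, singer:1, … (15 more, each freq 1)
Hapax (freq=1): boat, but, by, call, do, drink, every, fast, field, hand, have, heavy, how, king, lose, loudly, message, our, sing, singer, sky, those, village, whisper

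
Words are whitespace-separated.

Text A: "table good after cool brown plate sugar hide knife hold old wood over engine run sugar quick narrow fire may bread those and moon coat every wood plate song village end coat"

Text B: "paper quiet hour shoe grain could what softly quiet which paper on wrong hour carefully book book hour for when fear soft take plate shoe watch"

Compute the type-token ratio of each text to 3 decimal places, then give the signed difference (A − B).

TTR(A) = 28/32 = 0.875
TTR(B) = 20/26 = 0.769
Difference = 0.875 − 0.769 = 0.106

0.106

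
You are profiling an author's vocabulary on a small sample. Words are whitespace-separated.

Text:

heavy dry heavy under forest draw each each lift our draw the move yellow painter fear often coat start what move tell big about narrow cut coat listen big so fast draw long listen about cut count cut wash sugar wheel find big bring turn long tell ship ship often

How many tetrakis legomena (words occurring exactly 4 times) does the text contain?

Frequencies: draw:3, big:3, cut:3, heavy:2, each:2, move:2, often:2, coat:2, tell:2, about:2, listen:2, long:2, ship:2, dry:1, under:1, forest:1, lift:1, our:1, the:1, yellow:1, … (14 more, each freq 1)
Words with frequency 4: (none)

0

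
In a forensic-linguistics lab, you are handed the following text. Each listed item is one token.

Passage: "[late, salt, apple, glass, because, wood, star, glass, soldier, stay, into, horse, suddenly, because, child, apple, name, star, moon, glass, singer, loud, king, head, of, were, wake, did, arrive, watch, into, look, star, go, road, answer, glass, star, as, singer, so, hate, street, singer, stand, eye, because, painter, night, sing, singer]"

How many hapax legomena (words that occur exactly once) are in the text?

32

Frequencies: glass:4, star:4, singer:4, because:3, apple:2, into:2, late:1, salt:1, wood:1, soldier:1, stay:1, horse:1, suddenly:1, child:1, name:1, moon:1, loud:1, king:1, head:1, of:1, … (18 more, each freq 1)
Hapax (freq=1): answer, arrive, as, child, did, eye, go, hate, head, horse, king, late, look, loud, moon, name, night, of, painter, road, salt, sing, so, soldier, stand, stay, street, suddenly, wake, watch, were, wood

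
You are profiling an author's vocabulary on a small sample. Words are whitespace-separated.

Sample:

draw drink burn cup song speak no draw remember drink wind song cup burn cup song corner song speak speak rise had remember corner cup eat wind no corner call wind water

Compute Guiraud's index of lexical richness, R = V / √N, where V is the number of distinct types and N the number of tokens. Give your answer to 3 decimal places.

2.652

N = 32, V = 15.
√N = 5.656854
R = 15 / 5.656854 = 2.652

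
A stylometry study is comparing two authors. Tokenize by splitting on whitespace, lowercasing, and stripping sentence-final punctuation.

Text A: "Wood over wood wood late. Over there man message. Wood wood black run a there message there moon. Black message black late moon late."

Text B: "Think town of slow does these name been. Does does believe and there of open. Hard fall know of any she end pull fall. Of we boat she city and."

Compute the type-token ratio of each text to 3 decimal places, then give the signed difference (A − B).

-0.316

TTR(A) = 10/24 = 0.417
TTR(B) = 22/30 = 0.733
Difference = 0.417 − 0.733 = -0.316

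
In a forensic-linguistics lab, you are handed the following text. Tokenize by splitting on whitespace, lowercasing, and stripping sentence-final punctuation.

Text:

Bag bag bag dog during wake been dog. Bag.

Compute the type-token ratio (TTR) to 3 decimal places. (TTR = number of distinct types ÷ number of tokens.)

0.556

N = 9 tokens, V = 5 types.
TTR = V / N = 5 / 9 = 0.556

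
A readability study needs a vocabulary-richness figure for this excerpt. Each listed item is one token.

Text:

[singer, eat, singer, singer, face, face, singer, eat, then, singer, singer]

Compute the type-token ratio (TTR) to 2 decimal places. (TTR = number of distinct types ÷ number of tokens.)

N = 11 tokens, V = 4 types.
TTR = V / N = 4 / 11 = 0.36

0.36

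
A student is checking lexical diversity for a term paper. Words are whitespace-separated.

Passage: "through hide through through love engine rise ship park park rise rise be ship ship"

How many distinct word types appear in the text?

8

Distinct types: {be, engine, hide, love, park, rise, ship, through}
V = 8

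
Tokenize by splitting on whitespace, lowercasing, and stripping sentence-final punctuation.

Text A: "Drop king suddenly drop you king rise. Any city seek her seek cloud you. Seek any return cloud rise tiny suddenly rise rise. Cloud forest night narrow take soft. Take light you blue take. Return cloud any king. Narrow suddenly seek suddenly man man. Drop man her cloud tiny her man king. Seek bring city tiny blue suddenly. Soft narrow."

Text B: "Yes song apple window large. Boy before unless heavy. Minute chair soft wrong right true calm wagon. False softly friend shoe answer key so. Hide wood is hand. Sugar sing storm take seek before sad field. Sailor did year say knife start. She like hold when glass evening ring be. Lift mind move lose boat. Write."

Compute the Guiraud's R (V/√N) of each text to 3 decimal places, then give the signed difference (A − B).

A: V=21, N=60, R=2.711
B: V=55, N=56, R=7.350
Difference = 2.711 − 7.350 = -4.639

-4.639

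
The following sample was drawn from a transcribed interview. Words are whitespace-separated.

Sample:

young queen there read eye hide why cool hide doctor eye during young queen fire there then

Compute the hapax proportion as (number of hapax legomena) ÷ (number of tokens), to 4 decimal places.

0.4118

Frequencies: young:2, queen:2, there:2, eye:2, hide:2, read:1, why:1, cool:1, doctor:1, during:1, fire:1, then:1
Hapax count = 7; token count = 17.
Ratio = 7 / 17 = 0.4118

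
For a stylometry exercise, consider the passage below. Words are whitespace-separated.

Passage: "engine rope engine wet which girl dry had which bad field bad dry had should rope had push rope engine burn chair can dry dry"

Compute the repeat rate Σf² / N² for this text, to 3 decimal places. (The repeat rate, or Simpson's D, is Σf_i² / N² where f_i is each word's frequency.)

0.094

Frequencies: dry:4, engine:3, rope:3, had:3, which:2, bad:2, wet:1, girl:1, field:1, should:1, push:1, burn:1, chair:1, can:1
Σf² = 59; N² = 625
Repeat rate = 59 / 625 = 0.094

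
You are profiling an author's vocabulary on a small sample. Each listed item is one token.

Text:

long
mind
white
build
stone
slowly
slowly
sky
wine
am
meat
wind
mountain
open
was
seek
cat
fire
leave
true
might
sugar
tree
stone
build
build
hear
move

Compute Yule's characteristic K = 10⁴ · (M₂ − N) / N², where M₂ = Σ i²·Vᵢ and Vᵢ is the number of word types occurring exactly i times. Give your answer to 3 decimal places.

127.551

Frequencies: build:3, stone:2, slowly:2, long:1, mind:1, white:1, sky:1, wine:1, am:1, meat:1, wind:1, mountain:1, open:1, was:1, seek:1, cat:1, fire:1, leave:1, true:1, might:1, … (4 more, each freq 1)
N = 28. Frequency spectrum: V_1=21, V_2=2, V_3=1
M₂ = 1²·21 + 2²·2 + 3²·1 = 38
K = 10000 × (38 − 28) / 28² = 127.551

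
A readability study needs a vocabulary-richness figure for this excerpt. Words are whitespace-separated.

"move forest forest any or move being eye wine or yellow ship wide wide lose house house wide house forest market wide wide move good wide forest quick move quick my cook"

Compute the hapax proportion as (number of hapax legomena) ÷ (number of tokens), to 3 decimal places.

Frequencies: wide:6, move:4, forest:4, house:3, or:2, quick:2, any:1, being:1, eye:1, wine:1, yellow:1, ship:1, lose:1, market:1, good:1, my:1, cook:1
Hapax count = 11; token count = 32.
Ratio = 11 / 32 = 0.344

0.344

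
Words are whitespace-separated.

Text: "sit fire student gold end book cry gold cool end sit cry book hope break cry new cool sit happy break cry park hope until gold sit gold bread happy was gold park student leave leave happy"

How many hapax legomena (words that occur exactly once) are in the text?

5

Frequencies: gold:5, sit:4, cry:4, happy:3, student:2, end:2, book:2, cool:2, hope:2, break:2, park:2, leave:2, fire:1, new:1, until:1, bread:1, was:1
Hapax (freq=1): bread, fire, new, until, was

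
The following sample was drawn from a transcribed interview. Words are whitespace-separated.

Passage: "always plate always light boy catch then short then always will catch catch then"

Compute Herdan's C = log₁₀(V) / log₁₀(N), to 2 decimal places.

N = 14, V = 8.
log₁₀(V) = 0.903090, log₁₀(N) = 1.146128
C = 0.903090 / 1.146128 = 0.79

0.79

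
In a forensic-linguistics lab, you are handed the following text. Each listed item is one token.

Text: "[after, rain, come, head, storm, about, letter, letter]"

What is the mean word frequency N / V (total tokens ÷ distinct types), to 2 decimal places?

N = 8 tokens, V = 7 types.
Mean frequency = N / V = 8 / 7 = 1.14

1.14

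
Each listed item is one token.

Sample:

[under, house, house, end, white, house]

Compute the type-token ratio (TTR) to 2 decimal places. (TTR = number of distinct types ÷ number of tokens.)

0.67

N = 6 tokens, V = 4 types.
TTR = V / N = 4 / 6 = 0.67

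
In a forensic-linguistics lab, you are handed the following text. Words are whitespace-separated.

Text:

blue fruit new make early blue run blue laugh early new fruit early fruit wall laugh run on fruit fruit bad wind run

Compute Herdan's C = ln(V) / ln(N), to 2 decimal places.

N = 23, V = 11.
ln(V) = 2.397895, ln(N) = 3.135494
C = 2.397895 / 3.135494 = 0.76

0.76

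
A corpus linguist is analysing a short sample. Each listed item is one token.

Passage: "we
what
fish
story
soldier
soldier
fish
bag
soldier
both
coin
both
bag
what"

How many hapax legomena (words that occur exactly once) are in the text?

3

Frequencies: soldier:3, what:2, fish:2, bag:2, both:2, we:1, story:1, coin:1
Hapax (freq=1): coin, story, we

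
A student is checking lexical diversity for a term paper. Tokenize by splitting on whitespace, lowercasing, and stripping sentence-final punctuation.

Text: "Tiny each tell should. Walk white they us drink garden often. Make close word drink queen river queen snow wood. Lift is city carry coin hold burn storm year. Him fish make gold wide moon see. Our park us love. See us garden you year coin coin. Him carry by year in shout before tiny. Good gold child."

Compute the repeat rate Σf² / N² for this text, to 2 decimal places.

0.03

Frequencies: us:3, coin:3, year:3, tiny:2, drink:2, garden:2, make:2, queen:2, carry:2, him:2, gold:2, see:2, each:1, tell:1, should:1, walk:1, white:1, they:1, often:1, close:1, … (23 more, each freq 1)
Σf² = 94; N² = 3364
Repeat rate = 94 / 3364 = 0.03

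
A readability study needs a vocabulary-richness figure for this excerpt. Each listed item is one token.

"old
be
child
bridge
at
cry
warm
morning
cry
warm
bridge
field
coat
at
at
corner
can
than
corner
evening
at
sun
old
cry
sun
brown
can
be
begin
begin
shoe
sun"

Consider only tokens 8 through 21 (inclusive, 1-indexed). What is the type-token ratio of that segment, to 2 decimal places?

Segment tokens 8–21: morning, cry, warm, bridge, field, coat, at, at, corner, can, than, corner, evening, at
Segment N = 14, segment V = 11.
TTR = 11 / 14 = 0.79

0.79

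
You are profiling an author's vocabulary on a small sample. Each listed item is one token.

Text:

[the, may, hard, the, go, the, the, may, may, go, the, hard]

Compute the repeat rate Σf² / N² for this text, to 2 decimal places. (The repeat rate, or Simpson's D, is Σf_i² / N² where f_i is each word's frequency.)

0.29

Frequencies: the:5, may:3, hard:2, go:2
Σf² = 42; N² = 144
Repeat rate = 42 / 144 = 0.29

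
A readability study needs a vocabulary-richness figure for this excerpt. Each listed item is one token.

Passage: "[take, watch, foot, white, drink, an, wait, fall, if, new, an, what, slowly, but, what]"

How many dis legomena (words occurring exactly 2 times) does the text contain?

Frequencies: an:2, what:2, take:1, watch:1, foot:1, white:1, drink:1, wait:1, fall:1, if:1, new:1, slowly:1, but:1
Words with frequency 2: an, what

2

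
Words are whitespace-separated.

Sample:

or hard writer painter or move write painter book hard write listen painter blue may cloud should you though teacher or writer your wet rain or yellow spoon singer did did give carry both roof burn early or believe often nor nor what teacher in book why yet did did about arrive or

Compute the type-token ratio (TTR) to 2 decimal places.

N = 53 tokens, V = 37 types.
TTR = V / N = 37 / 53 = 0.70

0.70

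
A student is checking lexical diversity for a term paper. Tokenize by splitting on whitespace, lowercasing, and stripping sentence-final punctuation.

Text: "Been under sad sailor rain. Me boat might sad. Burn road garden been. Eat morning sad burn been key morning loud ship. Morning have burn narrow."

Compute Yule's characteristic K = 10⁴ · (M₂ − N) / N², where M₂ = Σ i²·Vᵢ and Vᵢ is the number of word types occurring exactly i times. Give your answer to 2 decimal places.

355.03

Frequencies: been:3, sad:3, burn:3, morning:3, under:1, sailor:1, rain:1, me:1, boat:1, might:1, road:1, garden:1, eat:1, key:1, loud:1, ship:1, have:1, narrow:1
N = 26. Frequency spectrum: V_1=14, V_3=4
M₂ = 1²·14 + 3²·4 = 50
K = 10000 × (50 − 26) / 26² = 355.03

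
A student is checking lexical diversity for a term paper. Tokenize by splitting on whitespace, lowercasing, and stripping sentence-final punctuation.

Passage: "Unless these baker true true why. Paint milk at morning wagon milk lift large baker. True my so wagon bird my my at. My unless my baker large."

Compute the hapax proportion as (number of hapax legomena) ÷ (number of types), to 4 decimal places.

Frequencies: my:5, baker:3, true:3, unless:2, milk:2, at:2, wagon:2, large:2, these:1, why:1, paint:1, morning:1, lift:1, so:1, bird:1
Hapax count = 7; type count = 15.
Ratio = 7 / 15 = 0.4667

0.4667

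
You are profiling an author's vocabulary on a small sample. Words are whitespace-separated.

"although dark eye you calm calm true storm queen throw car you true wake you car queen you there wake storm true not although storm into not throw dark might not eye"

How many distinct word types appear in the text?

15

Distinct types: {although, calm, car, dark, eye, into, might, not, queen, storm, there, throw, true, wake, you}
V = 15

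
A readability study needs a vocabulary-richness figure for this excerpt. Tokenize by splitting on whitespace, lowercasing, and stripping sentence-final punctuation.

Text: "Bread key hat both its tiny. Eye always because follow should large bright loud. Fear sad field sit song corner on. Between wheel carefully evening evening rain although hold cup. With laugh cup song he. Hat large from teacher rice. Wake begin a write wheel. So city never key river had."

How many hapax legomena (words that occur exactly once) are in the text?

37

Frequencies: key:2, hat:2, large:2, song:2, wheel:2, evening:2, cup:2, bread:1, both:1, its:1, tiny:1, eye:1, always:1, because:1, follow:1, should:1, bright:1, loud:1, fear:1, sad:1, … (24 more, each freq 1)
Hapax (freq=1): a, although, always, because, begin, between, both, bread, bright, carefully, city, corner, eye, fear, field, follow, from, had, he, hold, its, laugh, loud, never, on, rain, rice, river, sad, should, sit, so, teacher, tiny, wake, with, write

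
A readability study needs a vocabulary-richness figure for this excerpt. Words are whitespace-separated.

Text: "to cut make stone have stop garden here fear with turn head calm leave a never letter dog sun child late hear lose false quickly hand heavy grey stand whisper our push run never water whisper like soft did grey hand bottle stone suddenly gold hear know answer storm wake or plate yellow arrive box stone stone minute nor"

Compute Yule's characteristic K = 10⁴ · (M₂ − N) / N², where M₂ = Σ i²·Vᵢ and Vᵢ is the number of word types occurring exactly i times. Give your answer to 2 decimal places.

Frequencies: stone:4, never:2, hear:2, hand:2, grey:2, whisper:2, to:1, cut:1, make:1, have:1, stop:1, garden:1, here:1, fear:1, with:1, turn:1, head:1, calm:1, leave:1, a:1, … (31 more, each freq 1)
N = 59. Frequency spectrum: V_1=45, V_2=5, V_4=1
M₂ = 1²·45 + 2²·5 + 4²·1 = 81
K = 10000 × (81 − 59) / 59² = 63.20

63.20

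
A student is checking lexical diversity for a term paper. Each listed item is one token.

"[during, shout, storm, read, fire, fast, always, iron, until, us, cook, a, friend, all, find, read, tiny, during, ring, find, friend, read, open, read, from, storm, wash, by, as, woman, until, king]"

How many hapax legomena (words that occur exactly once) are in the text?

18

Frequencies: read:4, during:2, storm:2, until:2, friend:2, find:2, shout:1, fire:1, fast:1, always:1, iron:1, us:1, cook:1, a:1, all:1, tiny:1, ring:1, open:1, from:1, wash:1, … (4 more, each freq 1)
Hapax (freq=1): a, all, always, as, by, cook, fast, fire, from, iron, king, open, ring, shout, tiny, us, wash, woman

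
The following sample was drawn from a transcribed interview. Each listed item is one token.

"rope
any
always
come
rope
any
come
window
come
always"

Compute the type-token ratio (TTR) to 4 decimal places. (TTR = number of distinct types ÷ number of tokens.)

N = 10 tokens, V = 5 types.
TTR = V / N = 5 / 10 = 0.5000

0.5000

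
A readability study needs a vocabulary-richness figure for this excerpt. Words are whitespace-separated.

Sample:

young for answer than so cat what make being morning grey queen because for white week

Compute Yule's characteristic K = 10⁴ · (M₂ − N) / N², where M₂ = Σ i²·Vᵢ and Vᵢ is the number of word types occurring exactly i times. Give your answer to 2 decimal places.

78.13

Frequencies: for:2, young:1, answer:1, than:1, so:1, cat:1, what:1, make:1, being:1, morning:1, grey:1, queen:1, because:1, white:1, week:1
N = 16. Frequency spectrum: V_1=14, V_2=1
M₂ = 1²·14 + 2²·1 = 18
K = 10000 × (18 − 16) / 16² = 78.13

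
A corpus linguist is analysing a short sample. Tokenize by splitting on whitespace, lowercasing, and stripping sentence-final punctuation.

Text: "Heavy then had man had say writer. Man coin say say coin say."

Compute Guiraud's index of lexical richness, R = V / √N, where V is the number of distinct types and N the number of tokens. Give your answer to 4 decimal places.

1.9415

N = 13, V = 7.
√N = 3.605551
R = 7 / 3.605551 = 1.9415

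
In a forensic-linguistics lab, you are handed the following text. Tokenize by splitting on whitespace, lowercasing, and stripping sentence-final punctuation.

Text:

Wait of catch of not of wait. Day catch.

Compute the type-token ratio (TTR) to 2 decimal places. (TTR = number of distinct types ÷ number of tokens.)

0.56

N = 9 tokens, V = 5 types.
TTR = V / N = 5 / 9 = 0.56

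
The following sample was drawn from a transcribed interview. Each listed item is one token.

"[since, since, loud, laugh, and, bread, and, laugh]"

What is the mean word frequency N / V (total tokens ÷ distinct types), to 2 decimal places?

1.60

N = 8 tokens, V = 5 types.
Mean frequency = N / V = 8 / 5 = 1.60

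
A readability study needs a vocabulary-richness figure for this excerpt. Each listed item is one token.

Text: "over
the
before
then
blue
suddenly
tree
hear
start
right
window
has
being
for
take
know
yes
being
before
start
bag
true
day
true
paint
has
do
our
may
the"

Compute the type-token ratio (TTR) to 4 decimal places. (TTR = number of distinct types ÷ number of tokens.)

N = 30 tokens, V = 24 types.
TTR = V / N = 24 / 30 = 0.8000

0.8000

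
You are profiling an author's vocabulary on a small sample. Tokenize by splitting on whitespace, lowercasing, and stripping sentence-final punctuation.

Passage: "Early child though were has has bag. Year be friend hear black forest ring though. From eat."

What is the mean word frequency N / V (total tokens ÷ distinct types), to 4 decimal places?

N = 17 tokens, V = 15 types.
Mean frequency = N / V = 17 / 15 = 1.1333

1.1333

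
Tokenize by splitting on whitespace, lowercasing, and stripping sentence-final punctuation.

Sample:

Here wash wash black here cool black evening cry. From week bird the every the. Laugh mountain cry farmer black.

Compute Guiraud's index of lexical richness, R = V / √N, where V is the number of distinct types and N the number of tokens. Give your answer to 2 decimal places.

3.13

N = 20, V = 14.
√N = 4.472136
R = 14 / 4.472136 = 3.13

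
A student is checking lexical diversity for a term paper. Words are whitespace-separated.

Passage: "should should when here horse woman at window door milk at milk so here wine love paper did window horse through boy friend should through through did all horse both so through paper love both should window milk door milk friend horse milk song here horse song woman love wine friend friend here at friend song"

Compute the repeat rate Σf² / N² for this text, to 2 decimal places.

Frequencies: horse:5, milk:5, friend:5, should:4, here:4, through:4, at:3, window:3, love:3, song:3, woman:2, door:2, so:2, wine:2, paper:2, did:2, both:2, when:1, boy:1, all:1
Σf² = 190; N² = 3136
Repeat rate = 190 / 3136 = 0.06

0.06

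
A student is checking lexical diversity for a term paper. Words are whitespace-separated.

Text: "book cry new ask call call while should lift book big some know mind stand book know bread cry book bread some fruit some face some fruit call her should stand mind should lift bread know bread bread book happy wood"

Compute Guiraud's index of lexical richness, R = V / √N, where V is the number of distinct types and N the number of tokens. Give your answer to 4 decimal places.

N = 41, V = 19.
√N = 6.403124
R = 19 / 6.403124 = 2.9673

2.9673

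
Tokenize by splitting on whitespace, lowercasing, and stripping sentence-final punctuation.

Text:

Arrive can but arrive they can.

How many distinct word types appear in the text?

Distinct types: {arrive, but, can, they}
V = 4

4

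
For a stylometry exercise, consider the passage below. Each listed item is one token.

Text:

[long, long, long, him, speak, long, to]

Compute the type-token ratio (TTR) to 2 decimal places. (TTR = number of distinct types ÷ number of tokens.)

0.57

N = 7 tokens, V = 4 types.
TTR = V / N = 4 / 7 = 0.57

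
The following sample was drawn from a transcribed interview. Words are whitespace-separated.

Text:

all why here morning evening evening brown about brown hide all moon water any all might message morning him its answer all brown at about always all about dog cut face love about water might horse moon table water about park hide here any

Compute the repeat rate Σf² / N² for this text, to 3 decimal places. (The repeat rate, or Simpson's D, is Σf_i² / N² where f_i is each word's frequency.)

0.057

Frequencies: all:5, about:5, brown:3, water:3, here:2, morning:2, evening:2, hide:2, moon:2, any:2, might:2, why:1, message:1, him:1, its:1, answer:1, at:1, always:1, dog:1, cut:1, … (5 more, each freq 1)
Σf² = 110; N² = 1936
Repeat rate = 110 / 1936 = 0.057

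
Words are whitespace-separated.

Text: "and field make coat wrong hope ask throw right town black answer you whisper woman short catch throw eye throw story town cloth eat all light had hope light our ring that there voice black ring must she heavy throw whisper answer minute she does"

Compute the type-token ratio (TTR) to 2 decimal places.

0.76

N = 45 tokens, V = 34 types.
TTR = V / N = 34 / 45 = 0.76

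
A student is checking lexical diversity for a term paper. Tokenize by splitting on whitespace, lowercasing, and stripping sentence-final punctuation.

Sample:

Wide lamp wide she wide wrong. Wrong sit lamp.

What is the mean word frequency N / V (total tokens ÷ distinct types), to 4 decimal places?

1.8000

N = 9 tokens, V = 5 types.
Mean frequency = N / V = 9 / 5 = 1.8000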